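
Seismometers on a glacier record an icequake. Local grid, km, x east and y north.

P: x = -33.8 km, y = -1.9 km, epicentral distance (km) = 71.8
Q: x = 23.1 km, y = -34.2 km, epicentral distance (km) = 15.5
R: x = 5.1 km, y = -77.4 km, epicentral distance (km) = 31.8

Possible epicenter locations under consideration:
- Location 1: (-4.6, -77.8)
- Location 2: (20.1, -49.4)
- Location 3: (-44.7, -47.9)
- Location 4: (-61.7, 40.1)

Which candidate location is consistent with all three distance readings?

Location 2

For each candidate, compare |candidate − station| to the reported distance:
Location 1: residuals P 9.5, Q 36.2, R 22.1 → max 36.2 km
Location 2: residuals P 0.0, Q 0.0, R 0.0 → max 0.0 km
Location 3: residuals P 24.5, Q 53.7, R 26.1 → max 53.7 km
Location 4: residuals P 21.4, Q 97.2, R 103.4 → max 103.4 km
Only Location 2 has all residuals ≈ 0.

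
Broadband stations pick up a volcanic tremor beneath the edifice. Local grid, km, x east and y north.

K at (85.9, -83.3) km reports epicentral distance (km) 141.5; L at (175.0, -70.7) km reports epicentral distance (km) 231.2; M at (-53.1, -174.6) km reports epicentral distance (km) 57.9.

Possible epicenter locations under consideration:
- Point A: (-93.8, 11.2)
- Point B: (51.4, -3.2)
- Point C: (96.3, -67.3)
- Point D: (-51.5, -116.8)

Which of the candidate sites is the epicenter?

Point D

For each candidate, compare |candidate − station| to the reported distance:
Point A: residuals K 61.5, L 49.8, M 132.3 → max 132.3 km
Point B: residuals K 54.3, L 90.4, M 142.8 → max 142.8 km
Point C: residuals K 122.4, L 152.4, M 126.0 → max 152.4 km
Point D: residuals K 0.1, L 0.1, M 0.1 → max 0.1 km
Only Point D has all residuals ≈ 0.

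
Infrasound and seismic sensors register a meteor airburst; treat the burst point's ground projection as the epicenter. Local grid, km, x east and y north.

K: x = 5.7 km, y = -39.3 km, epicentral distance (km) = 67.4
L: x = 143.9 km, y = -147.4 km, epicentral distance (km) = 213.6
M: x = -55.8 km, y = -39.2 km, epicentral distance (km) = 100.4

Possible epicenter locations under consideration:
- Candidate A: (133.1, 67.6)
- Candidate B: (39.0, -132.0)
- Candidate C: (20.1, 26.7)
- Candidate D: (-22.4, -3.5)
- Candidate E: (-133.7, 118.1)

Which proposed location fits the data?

Candidate C

For each candidate, compare |candidate − station| to the reported distance:
Candidate A: residuals K 98.9, L 1.7, M 116.6 → max 116.6 km
Candidate B: residuals K 31.1, L 107.6, M 32.3 → max 107.6 km
Candidate C: residuals K 0.2, L 0.0, M 0.1 → max 0.2 km
Candidate D: residuals K 21.9, L 6.3, M 51.5 → max 51.5 km
Candidate E: residuals K 142.9, L 170.5, M 75.1 → max 170.5 km
Only Candidate C has all residuals ≈ 0.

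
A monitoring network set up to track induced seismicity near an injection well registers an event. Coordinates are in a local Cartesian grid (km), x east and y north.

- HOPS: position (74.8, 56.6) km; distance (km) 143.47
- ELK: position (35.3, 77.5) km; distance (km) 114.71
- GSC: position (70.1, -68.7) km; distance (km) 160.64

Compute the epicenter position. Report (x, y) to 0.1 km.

(-63.9, 19.9)

Circle about each station: (x − 74.8)² + (y − 56.6)² = 143.47²; (x − 35.3)² + (y − 77.5)² = 114.71²; (x − 70.1)² + (y + 68.7)² = 160.64².
Subtracting pairs of circle equations eliminates x²+y² and gives linear equations (the radical axes):
-79.0 x + 41.8 y = 5879.00
-9.4 x − 250.6 y = -4386.47
Solving the 2×2 system: x ≈ -63.9, y ≈ 19.9 km.
Check against HOPS (with the unrounded x, y): √((x − 74.8)²+(y − 56.6)²) = 143.46 ≈ 143.47 km. ✓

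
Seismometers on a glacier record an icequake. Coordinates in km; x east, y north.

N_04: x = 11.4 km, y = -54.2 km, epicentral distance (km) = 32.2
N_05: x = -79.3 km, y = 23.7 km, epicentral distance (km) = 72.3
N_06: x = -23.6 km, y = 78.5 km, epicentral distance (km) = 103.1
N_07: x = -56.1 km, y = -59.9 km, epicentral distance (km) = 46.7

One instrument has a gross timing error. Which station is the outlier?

N_04

Solve using three stations at a time. Using N_05, N_06, N_07 (subtract circle equations pairwise → linear system) gives (x, y) ≈ (-25.5, -24.6).
Distances from that point to each station vs reported:
  N_04: calculated 47.3 vs reported 32.2 → residual 15.1 km
  N_05: calculated 72.3 vs reported 72.3 → residual 0.0 km
  N_06: calculated 103.1 vs reported 103.1 → residual 0.0 km
  N_07: calculated 46.7 vs reported 46.7 → residual 0.0 km
N_05, N_06, N_07 are mutually consistent (residuals ≈ 0); N_04 is off by 15.1 km.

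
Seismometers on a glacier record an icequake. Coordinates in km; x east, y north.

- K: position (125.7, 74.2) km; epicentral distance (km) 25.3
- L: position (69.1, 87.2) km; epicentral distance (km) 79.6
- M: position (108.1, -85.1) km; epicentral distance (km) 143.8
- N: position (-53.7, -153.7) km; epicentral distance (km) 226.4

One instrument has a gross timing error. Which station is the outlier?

N

Solve using three stations at a time. Using K, L, M (subtract circle equations pairwise → linear system) gives (x, y) ≈ (141.7, 54.7).
Distances from that point to each station vs reported:
  K: calculated 25.3 vs reported 25.3 → residual 0.0 km
  L: calculated 79.6 vs reported 79.6 → residual 0.0 km
  M: calculated 143.8 vs reported 143.8 → residual 0.0 km
  N: calculated 285.7 vs reported 226.4 → residual 59.3 km
K, L, M are mutually consistent (residuals ≈ 0); N is off by 59.3 km.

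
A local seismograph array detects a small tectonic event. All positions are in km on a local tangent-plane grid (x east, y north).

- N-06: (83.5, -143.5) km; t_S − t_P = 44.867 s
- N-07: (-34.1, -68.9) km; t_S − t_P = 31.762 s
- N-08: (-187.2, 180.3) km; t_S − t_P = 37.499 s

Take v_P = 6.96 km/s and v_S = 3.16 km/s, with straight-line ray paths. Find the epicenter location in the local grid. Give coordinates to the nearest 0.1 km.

17.3 km east, 107.6 km north

Distance from S−P lag: d = Δt · v_P v_S / (v_P − v_S) = Δt · (6.96·3.16)/(6.96−3.16) ≈ 5.7878·Δt.
So d_N-06 = 259.68, d_N-07 = 183.83, d_N-08 = 217.04 km.
Circle about each station: (x − 83.5)² + (y + 143.5)² = 259.68²; (x + 34.1)² + (y + 68.9)² = 183.83²; (x + 187.2)² + (y − 180.3)² = 217.04².
Subtracting pairs of circle equations eliminates x²+y² and gives linear equations (the radical axes):
-235.2 x + 149.2 y = 11985.75
-541.4 x + 647.6 y = 60314.77
Solving the 2×2 system: x ≈ 17.3, y ≈ 107.6 km.
Check against N-06 (with the unrounded x, y): √((x − 83.5)²+(y + 143.5)²) = 259.67 ≈ 259.68 km. ✓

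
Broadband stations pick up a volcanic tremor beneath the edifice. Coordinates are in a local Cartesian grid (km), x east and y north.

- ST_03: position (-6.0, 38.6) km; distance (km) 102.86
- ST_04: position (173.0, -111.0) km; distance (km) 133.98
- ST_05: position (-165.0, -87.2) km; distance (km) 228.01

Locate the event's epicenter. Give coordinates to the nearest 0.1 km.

Circle about each station: (x + 6.0)² + (y − 38.6)² = 102.86²; (x − 173.0)² + (y + 111.0)² = 133.98²; (x + 165.0)² + (y + 87.2)² = 228.01².
Subtracting pairs of circle equations eliminates x²+y² and gives linear equations (the radical axes):
358.0 x − 299.2 y = 33353.58
-318.0 x − 251.6 y = -8105.50
Solving the 2×2 system: x ≈ 58.4, y ≈ -41.6 km.
Check against ST_03 (with the unrounded x, y): √((x + 6.0)²+(y − 38.6)²) = 102.86 ≈ 102.86 km. ✓

58.4 km east, -41.6 km north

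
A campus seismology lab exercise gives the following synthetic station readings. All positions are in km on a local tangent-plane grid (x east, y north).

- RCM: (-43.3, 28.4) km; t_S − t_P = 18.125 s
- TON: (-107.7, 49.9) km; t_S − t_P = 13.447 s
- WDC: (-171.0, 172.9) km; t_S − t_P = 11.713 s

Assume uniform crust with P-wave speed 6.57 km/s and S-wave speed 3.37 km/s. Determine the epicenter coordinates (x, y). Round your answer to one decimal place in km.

-96.0 km east, 142.2 km north

Distance from S−P lag: d = Δt · v_P v_S / (v_P − v_S) = Δt · (6.57·3.37)/(6.57−3.37) ≈ 6.9190·Δt.
So d_RCM = 125.41, d_TON = 93.04, d_WDC = 81.04 km.
Circle about each station: (x + 43.3)² + (y − 28.4)² = 125.41²; (x + 107.7)² + (y − 49.9)² = 93.04²; (x + 171.0)² + (y − 172.9)² = 81.04².
Subtracting the RCM equation from the TON and WDC equations removes the quadratic terms:
-128.8 x + 43.0 y = 18479.08
-255.4 x + 289.0 y = 65614.15
Solving the 2×2 system: x ≈ -96.0, y ≈ 142.2 km.
Check against RCM (with the unrounded x, y): √((x + 43.3)²+(y − 28.4)²) = 125.41 ≈ 125.41 km. ✓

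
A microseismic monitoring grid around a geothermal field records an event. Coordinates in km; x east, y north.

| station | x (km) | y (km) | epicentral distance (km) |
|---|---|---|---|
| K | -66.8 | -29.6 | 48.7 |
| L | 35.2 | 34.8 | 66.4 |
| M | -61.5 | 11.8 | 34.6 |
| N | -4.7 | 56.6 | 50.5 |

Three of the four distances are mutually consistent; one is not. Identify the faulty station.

K

Solve using three stations at a time. Using L, M, N (subtract circle equations pairwise → linear system) gives (x, y) ≈ (-26.9, 11.2).
Distances from that point to each station vs reported:
  K: calculated 57.1 vs reported 48.7 → residual 8.4 km
  L: calculated 66.4 vs reported 66.4 → residual 0.0 km
  M: calculated 34.6 vs reported 34.6 → residual 0.0 km
  N: calculated 50.5 vs reported 50.5 → residual 0.0 km
L, M, N are mutually consistent (residuals ≈ 0); K is off by 8.4 km.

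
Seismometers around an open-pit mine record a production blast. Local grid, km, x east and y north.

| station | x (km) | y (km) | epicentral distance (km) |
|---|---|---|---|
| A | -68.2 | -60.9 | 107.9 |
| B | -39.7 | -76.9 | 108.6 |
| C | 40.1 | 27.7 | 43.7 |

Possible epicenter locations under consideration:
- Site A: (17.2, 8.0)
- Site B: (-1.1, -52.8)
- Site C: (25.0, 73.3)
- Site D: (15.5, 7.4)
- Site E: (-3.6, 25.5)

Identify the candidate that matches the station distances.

Site E

For each candidate, compare |candidate − station| to the reported distance:
Site A: residuals A 1.8, B 6.4, C 13.5 → max 13.5 km
Site B: residuals A 40.3, B 63.1, C 46.7 → max 63.1 km
Site C: residuals A 55.5, B 54.9, C 4.3 → max 55.5 km
Site D: residuals A 0.1, B 7.8, C 11.8 → max 11.8 km
Site E: residuals A 0.0, B 0.0, C 0.1 → max 0.1 km
Only Site E has all residuals ≈ 0.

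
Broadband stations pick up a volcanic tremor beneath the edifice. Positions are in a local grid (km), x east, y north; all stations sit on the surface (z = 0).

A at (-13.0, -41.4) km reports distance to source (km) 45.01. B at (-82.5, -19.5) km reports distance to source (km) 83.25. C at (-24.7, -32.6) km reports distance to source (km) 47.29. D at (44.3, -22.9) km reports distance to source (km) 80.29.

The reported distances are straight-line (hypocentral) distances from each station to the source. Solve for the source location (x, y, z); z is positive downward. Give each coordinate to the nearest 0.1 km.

Each station gives a sphere (x−x_i)² + (y−y_i)² + z² = d_i² (stations at z=0).
Subtracting the A sphere from B and C: z² cancels, leaving linear equations in x and y:
-139.0 x + 43.8 y = 398.88
-23.4 x + 17.6 y = -420.55
Solving: x ≈ -17.897, y ≈ -47.690 km (keep extra digits for the depth step; rounded: -17.9, -47.7).
Then from the A sphere: z² = 45.01² − (x + 13.0)² − (y + 41.4)² with x = -17.897, y = -47.690, so z ≈ 44.298 ≈ 44.3 km.

(-17.9, -47.7, 44.3)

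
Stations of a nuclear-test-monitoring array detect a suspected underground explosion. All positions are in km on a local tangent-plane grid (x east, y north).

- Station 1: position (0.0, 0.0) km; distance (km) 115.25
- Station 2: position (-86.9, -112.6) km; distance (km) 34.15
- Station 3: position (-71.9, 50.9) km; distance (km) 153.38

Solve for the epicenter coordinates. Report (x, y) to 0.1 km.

Circle about each station: x² + y² = 115.25²; (x + 86.9)² + (y + 112.6)² = 34.15²; (x + 71.9)² + (y − 50.9)² = 153.38².
Subtracting pairs of circle equations eliminates x²+y² and gives linear equations (the radical axes):
-173.8 x − 225.2 y = 32346.71
-143.8 x + 101.8 y = -2482.44
Solving the 2×2 system: x ≈ -54.6, y ≈ -101.5 km.
Check against Station 1 (with the unrounded x, y): √(x²+y²) = 115.25 ≈ 115.25 km. ✓

x ≈ -54.6 km, y ≈ -101.5 km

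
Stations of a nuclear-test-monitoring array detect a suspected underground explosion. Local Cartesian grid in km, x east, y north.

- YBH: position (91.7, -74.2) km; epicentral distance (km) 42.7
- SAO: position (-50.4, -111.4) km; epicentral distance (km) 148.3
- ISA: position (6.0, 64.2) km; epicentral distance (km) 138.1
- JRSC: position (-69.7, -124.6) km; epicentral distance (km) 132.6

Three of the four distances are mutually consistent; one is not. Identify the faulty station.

SAO

Solve using three stations at a time. Using YBH, ISA, JRSC (subtract circle equations pairwise → linear system) gives (x, y) ≈ (49.6, -66.8).
Distances from that point to each station vs reported:
  YBH: calculated 42.7 vs reported 42.7 → residual 0.0 km
  SAO: calculated 109.5 vs reported 148.3 → residual 38.8 km
  ISA: calculated 138.1 vs reported 138.1 → residual 0.0 km
  JRSC: calculated 132.6 vs reported 132.6 → residual 0.0 km
YBH, ISA, JRSC are mutually consistent (residuals ≈ 0); SAO is off by 38.8 km.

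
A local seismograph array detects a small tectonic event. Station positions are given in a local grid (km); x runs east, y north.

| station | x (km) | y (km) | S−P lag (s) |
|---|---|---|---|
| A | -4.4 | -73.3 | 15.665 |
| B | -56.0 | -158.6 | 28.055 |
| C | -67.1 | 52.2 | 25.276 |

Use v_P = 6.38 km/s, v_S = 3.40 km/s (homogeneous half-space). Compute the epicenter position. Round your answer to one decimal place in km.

99.4 km east, -26.1 km north

Distance from S−P lag: d = Δt · v_P v_S / (v_P − v_S) = Δt · (6.38·3.40)/(6.38−3.40) ≈ 7.2792·Δt.
So d_A = 114.03, d_B = 204.22, d_C = 183.99 km.
Circle about each station: (x + 4.4)² + (y + 73.3)² = 114.03²; (x + 56.0)² + (y + 158.6)² = 204.22²; (x + 67.1)² + (y − 52.2)² = 183.99².
Subtracting the A equation from the B and C equations removes the quadratic terms:
-103.2 x − 170.6 y = -5805.26
-125.4 x + 251.0 y = -19014.48
Solving the 2×2 system: x ≈ 99.4, y ≈ -26.1 km.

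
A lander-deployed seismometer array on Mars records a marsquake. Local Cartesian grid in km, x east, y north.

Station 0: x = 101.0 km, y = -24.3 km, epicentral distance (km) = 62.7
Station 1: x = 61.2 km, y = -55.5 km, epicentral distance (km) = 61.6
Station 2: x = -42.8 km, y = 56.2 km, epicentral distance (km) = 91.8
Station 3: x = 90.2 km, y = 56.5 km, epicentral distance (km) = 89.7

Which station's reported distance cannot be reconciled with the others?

Station 0

Solve using three stations at a time. Using Station 1, Station 2, Station 3 (subtract circle equations pairwise → linear system) gives (x, y) ≈ (25.3, -5.4).
Distances from that point to each station vs reported:
  Station 0: calculated 78.0 vs reported 62.7 → residual 15.3 km
  Station 1: calculated 61.6 vs reported 61.6 → residual 0.0 km
  Station 2: calculated 91.8 vs reported 91.8 → residual 0.0 km
  Station 3: calculated 89.7 vs reported 89.7 → residual 0.0 km
Station 1, Station 2, Station 3 are mutually consistent (residuals ≈ 0); Station 0 is off by 15.3 km.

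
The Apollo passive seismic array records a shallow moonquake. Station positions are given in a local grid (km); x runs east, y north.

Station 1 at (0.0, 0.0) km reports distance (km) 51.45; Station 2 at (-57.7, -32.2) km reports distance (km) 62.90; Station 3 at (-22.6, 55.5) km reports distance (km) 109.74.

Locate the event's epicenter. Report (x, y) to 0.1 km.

x ≈ 2.2 km, y ≈ -51.4 km

Circle about each station: x² + y² = 51.45²; (x + 57.7)² + (y + 32.2)² = 62.90²; (x + 22.6)² + (y − 55.5)² = 109.74².
Subtracting pairs of circle equations eliminates x²+y² and gives linear equations (the radical axes):
-115.4 x − 64.4 y = 3056.82
-45.2 x + 111.0 y = -5804.76
Solving the 2×2 system: x ≈ 2.2, y ≈ -51.4 km.
Check against Station 1 (with the unrounded x, y): √(x²+y²) = 51.45 ≈ 51.45 km. ✓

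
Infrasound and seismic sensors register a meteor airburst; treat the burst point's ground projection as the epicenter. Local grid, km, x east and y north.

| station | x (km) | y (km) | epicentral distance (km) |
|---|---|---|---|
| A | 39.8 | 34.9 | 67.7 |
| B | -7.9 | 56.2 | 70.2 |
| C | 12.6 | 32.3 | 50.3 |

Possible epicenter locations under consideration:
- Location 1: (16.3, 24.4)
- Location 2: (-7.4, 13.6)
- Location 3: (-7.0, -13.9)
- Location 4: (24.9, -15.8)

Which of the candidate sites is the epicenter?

Location 3

For each candidate, compare |candidate − station| to the reported distance:
Location 1: residuals A 42.0, B 30.2, C 41.6 → max 42.0 km
Location 2: residuals A 15.9, B 27.6, C 22.9 → max 27.6 km
Location 3: residuals A 0.1, B 0.1, C 0.1 → max 0.1 km
Location 4: residuals A 14.9, B 8.9, C 0.7 → max 14.9 km
Only Location 3 has all residuals ≈ 0.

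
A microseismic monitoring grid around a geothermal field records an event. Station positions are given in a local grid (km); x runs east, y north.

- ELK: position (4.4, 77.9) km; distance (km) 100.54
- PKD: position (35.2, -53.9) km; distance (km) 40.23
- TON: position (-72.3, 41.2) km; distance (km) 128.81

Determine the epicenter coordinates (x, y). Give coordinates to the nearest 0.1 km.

(43.8, -14.6)

Circle about each station: (x − 4.4)² + (y − 77.9)² = 100.54²; (x − 35.2)² + (y + 53.9)² = 40.23²; (x + 72.3)² + (y − 41.2)² = 128.81².
Subtracting pairs of circle equations eliminates x²+y² and gives linear equations (the radical axes):
61.6 x − 263.6 y = 6546.32
-153.4 x − 73.4 y = -5646.76
Solving the 2×2 system: x ≈ 43.8, y ≈ -14.6 km.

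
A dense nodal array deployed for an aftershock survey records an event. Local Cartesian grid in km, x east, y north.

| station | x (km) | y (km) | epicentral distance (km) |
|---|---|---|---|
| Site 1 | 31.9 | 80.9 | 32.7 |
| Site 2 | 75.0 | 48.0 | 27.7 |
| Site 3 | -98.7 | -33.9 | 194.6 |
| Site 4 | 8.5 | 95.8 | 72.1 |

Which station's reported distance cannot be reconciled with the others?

Site 4

Solve using three stations at a time. Using Site 1, Site 2, Site 3 (subtract circle equations pairwise → linear system) gives (x, y) ≈ (63.7, 73.3).
Distances from that point to each station vs reported:
  Site 1: calculated 32.7 vs reported 32.7 → residual 0.0 km
  Site 2: calculated 27.7 vs reported 27.7 → residual 0.0 km
  Site 3: calculated 194.6 vs reported 194.6 → residual 0.0 km
  Site 4: calculated 59.6 vs reported 72.1 → residual 12.5 km
Site 1, Site 2, Site 3 are mutually consistent (residuals ≈ 0); Site 4 is off by 12.5 km.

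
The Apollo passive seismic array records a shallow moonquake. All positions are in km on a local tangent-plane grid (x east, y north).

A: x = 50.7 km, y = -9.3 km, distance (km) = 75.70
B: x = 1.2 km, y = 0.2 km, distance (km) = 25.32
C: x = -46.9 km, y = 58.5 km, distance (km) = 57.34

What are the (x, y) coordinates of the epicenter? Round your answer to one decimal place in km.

Circle about each station: (x − 50.7)² + (y + 9.3)² = 75.70²; (x − 1.2)² + (y − 0.2)² = 25.32²; (x + 46.9)² + (y − 58.5)² = 57.34².
Subtracting pairs of circle equations eliminates x²+y² and gives linear equations (the radical axes):
-99.0 x + 19.0 y = 2433.89
-195.2 x + 135.6 y = 5407.49
Solving the 2×2 system: x ≈ -23.4, y ≈ 6.2 km.
Check against A (with the unrounded x, y): √((x − 50.7)²+(y + 9.3)²) = 75.70 ≈ 75.70 km. ✓

-23.4 km east, 6.2 km north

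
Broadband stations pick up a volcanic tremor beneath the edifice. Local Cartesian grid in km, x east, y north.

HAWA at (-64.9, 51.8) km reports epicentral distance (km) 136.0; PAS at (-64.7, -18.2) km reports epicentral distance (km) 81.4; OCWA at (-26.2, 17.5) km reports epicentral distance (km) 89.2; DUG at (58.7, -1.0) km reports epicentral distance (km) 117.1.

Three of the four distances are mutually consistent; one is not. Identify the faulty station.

DUG

Solve using three stations at a time. Using HAWA, PAS, OCWA (subtract circle equations pairwise → linear system) gives (x, y) ≈ (-0.2, -67.8).
Distances from that point to each station vs reported:
  HAWA: calculated 136.0 vs reported 136.0 → residual 0.0 km
  PAS: calculated 81.4 vs reported 81.4 → residual 0.0 km
  OCWA: calculated 89.2 vs reported 89.2 → residual 0.0 km
  DUG: calculated 89.1 vs reported 117.1 → residual 28.0 km
HAWA, PAS, OCWA are mutually consistent (residuals ≈ 0); DUG is off by 28.0 km.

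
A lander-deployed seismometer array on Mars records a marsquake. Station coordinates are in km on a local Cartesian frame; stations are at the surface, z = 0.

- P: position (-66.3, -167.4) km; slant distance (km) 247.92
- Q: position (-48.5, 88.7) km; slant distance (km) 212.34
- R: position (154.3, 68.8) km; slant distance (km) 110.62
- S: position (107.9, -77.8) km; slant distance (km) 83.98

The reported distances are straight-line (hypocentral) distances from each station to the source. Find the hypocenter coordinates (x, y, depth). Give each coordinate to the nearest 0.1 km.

Each station gives a sphere (x−x_i)² + (y−y_i)² + z² = d_i² (stations at z=0).
Subtracting the P sphere from Q and R: z² cancels, leaving linear equations in x and y:
35.6 x + 512.2 y = -5822.46
441.2 x + 472.4 y = 45351.02
Solving: x ≈ 124.205, y ≈ -20.000 km (keep extra digits for the depth step; rounded: 124.2, -20.0).
Then from the P sphere: z² = 247.92² − (x + 66.3)² − (y + 167.4)² with x = 124.205, y = -20.000, so z ≈ 58.698 ≈ 58.7 km.
Check against S (with the unrounded solution): distance 83.98 ≈ 83.98 km. ✓

(124.2, -20.0, 58.7)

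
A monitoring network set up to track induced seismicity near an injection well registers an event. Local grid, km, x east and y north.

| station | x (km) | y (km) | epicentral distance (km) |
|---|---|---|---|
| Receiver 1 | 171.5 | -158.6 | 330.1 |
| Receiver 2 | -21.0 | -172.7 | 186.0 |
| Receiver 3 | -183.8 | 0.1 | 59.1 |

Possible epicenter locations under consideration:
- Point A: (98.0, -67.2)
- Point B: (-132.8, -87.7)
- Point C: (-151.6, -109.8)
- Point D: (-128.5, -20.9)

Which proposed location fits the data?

Point D

For each candidate, compare |candidate − station| to the reported distance:
Point A: residuals Receiver 1 212.8, Receiver 2 27.0, Receiver 3 230.6 → max 230.6 km
Point B: residuals Receiver 1 17.6, Receiver 2 45.6, Receiver 3 42.4 → max 45.6 km
Point C: residuals Receiver 1 3.3, Receiver 2 41.0, Receiver 3 55.4 → max 55.4 km
Point D: residuals Receiver 1 0.0, Receiver 2 0.0, Receiver 3 0.1 → max 0.1 km
Only Point D has all residuals ≈ 0.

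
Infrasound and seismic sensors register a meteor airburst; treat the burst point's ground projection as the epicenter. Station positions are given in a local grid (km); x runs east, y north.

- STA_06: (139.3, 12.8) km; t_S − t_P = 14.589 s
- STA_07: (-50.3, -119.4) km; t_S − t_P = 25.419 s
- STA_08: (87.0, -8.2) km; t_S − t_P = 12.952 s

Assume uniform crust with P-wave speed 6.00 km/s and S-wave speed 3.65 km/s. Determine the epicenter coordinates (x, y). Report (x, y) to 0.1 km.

36.0 km east, 101.2 km north

Distance from S−P lag: d = Δt · v_P v_S / (v_P − v_S) = Δt · (6.00·3.65)/(6.00−3.65) ≈ 9.3191·Δt.
So d_STA_06 = 135.96, d_STA_07 = 236.88, d_STA_08 = 120.70 km.
Circle about each station: (x − 139.3)² + (y − 12.8)² = 135.96²; (x + 50.3)² + (y + 119.4)² = 236.88²; (x − 87.0)² + (y + 8.2)² = 120.70².
Subtracting the STA_06 equation from the STA_07 and STA_08 equations removes the quadratic terms:
-379.2 x − 264.4 y = -40408.89
-104.6 x − 42.0 y = -8015.46
Solving the 2×2 system: x ≈ 36.0, y ≈ 101.2 km.
Check against STA_06 (with the unrounded x, y): √((x − 139.3)²+(y − 12.8)²) = 135.99 ≈ 135.96 km. ✓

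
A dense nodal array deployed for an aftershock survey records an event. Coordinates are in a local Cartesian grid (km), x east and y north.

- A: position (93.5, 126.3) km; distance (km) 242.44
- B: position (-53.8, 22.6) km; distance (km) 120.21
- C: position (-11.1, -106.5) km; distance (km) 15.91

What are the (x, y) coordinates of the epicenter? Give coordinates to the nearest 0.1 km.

x ≈ -14.2 km, y ≈ -90.9 km

Circle about each station: (x − 93.5)² + (y − 126.3)² = 242.44²; (x + 53.8)² + (y − 22.6)² = 120.21²; (x + 11.1)² + (y + 106.5)² = 15.91².
Subtracting pairs of circle equations eliminates x²+y² and gives linear equations (the radical axes):
-294.6 x − 207.4 y = 23037.97
-209.2 x − 465.6 y = 45295.55
Solving the 2×2 system: x ≈ -14.2, y ≈ -90.9 km.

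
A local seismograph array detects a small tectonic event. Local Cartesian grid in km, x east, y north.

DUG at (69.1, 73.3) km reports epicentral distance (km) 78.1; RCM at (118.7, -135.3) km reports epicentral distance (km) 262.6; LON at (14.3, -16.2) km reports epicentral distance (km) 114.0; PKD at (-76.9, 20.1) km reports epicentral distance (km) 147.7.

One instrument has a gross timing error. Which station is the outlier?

Solve using three stations at a time. Using DUG, RCM, LON (subtract circle equations pairwise → linear system) gives (x, y) ≈ (-5.6, 96.0).
Distances from that point to each station vs reported:
  DUG: calculated 78.0 vs reported 78.1 → residual 0.1 km
  RCM: calculated 262.6 vs reported 262.6 → residual 0.0 km
  LON: calculated 114.0 vs reported 114.0 → residual 0.0 km
  PKD: calculated 104.2 vs reported 147.7 → residual 43.5 km
DUG, RCM, LON are mutually consistent (residuals ≈ 0); PKD is off by 43.5 km.

PKD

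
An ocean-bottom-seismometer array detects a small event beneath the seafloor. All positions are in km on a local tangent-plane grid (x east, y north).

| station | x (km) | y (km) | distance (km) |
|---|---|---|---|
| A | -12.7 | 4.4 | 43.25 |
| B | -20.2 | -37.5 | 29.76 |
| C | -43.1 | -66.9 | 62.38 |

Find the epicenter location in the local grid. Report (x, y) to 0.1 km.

Circle about each station: (x + 12.7)² + (y − 4.4)² = 43.25²; (x + 20.2)² + (y + 37.5)² = 29.76²; (x + 43.1)² + (y + 66.9)² = 62.38².
Subtracting the A equation from the B and C equations removes the quadratic terms:
-15.0 x − 83.8 y = 2618.54
-60.8 x − 142.6 y = 4131.87
Solving the 2×2 system: x ≈ 9.2, y ≈ -32.9 km.

(9.2, -32.9)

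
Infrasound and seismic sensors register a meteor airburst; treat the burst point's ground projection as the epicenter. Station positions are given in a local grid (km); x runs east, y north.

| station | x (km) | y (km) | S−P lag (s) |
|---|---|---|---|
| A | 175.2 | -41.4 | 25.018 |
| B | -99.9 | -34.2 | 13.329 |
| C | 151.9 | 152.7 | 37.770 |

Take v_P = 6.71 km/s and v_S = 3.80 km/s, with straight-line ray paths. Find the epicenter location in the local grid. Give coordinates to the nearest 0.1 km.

Distance from S−P lag: d = Δt · v_P v_S / (v_P − v_S) = Δt · (6.71·3.80)/(6.71−3.80) ≈ 8.7622·Δt.
So d_A = 219.21, d_B = 116.79, d_C = 330.95 km.
Circle about each station: (x − 175.2)² + (y + 41.4)² = 219.21²; (x + 99.9)² + (y + 34.2)² = 116.79²; (x − 151.9)² + (y − 152.7)² = 330.95².
Subtracting pairs of circle equations eliminates x²+y² and gives linear equations (the radical axes):
-550.2 x + 14.4 y = 13153.77
-46.6 x + 388.2 y = -47492.98
Solving the 2×2 system: x ≈ -27.2, y ≈ -125.6 km.
Check against A (with the unrounded x, y): √((x − 175.2)²+(y + 41.4)²) = 219.21 ≈ 219.21 km. ✓

(-27.2, -125.6)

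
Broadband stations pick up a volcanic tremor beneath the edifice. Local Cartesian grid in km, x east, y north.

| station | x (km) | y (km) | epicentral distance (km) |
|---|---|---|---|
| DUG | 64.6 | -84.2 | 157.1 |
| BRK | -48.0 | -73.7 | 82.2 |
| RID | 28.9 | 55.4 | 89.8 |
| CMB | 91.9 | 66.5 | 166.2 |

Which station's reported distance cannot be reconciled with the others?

Solve using three stations at a time. Using DUG, BRK, CMB (subtract circle equations pairwise → linear system) gives (x, y) ≈ (-63.3, 7.0).
Distances from that point to each station vs reported:
  DUG: calculated 157.1 vs reported 157.1 → residual 0.0 km
  BRK: calculated 82.2 vs reported 82.2 → residual 0.0 km
  RID: calculated 104.1 vs reported 89.8 → residual 14.3 km
  CMB: calculated 166.2 vs reported 166.2 → residual 0.0 km
DUG, BRK, CMB are mutually consistent (residuals ≈ 0); RID is off by 14.3 km.

RID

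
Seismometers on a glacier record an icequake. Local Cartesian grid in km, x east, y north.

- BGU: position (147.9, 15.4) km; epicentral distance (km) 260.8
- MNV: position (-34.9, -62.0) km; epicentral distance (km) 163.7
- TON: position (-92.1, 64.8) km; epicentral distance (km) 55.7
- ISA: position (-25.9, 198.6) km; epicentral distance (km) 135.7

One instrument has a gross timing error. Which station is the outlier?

Solve using three stations at a time. Using BGU, MNV, ISA (subtract circle equations pairwise → linear system) gives (x, y) ≈ (-102.9, 86.9).
Distances from that point to each station vs reported:
  BGU: calculated 260.8 vs reported 260.8 → residual 0.0 km
  MNV: calculated 163.7 vs reported 163.7 → residual 0.0 km
  TON: calculated 24.6 vs reported 55.7 → residual 31.1 km
  ISA: calculated 135.7 vs reported 135.7 → residual 0.0 km
BGU, MNV, ISA are mutually consistent (residuals ≈ 0); TON is off by 31.1 km.

TON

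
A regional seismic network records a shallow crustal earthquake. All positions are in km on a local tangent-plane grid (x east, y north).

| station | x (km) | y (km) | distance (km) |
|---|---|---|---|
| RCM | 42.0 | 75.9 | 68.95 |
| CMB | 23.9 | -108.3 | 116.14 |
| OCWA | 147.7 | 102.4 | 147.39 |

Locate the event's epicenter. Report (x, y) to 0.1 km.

(35.1, 7.3)

Circle about each station: (x − 42.0)² + (y − 75.9)² = 68.95²; (x − 23.9)² + (y + 108.3)² = 116.14²; (x − 147.7)² + (y − 102.4)² = 147.39².
Subtracting the RCM equation from the CMB and OCWA equations removes the quadratic terms:
-36.2 x − 368.4 y = -3959.11
211.4 x + 53.0 y = 7806.53
Solving the 2×2 system: x ≈ 35.1, y ≈ 7.3 km.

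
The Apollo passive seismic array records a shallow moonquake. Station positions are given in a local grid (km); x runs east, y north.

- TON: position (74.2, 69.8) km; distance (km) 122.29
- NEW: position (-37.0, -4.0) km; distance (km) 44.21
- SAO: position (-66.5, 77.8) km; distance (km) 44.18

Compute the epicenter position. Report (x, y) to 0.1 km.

-44.3 km east, 39.6 km north

Circle about each station: (x − 74.2)² + (y − 69.8)² = 122.29²; (x + 37.0)² + (y + 4.0)² = 44.21²; (x + 66.5)² + (y − 77.8)² = 44.18².
Subtracting the TON equation from the NEW and SAO equations removes the quadratic terms:
-222.4 x − 147.6 y = 4007.64
-281.4 x + 16.0 y = 13100.38
Solving the 2×2 system: x ≈ -44.3, y ≈ 39.6 km.
Check against TON (with the unrounded x, y): √((x − 74.2)²+(y − 69.8)²) = 122.29 ≈ 122.29 km. ✓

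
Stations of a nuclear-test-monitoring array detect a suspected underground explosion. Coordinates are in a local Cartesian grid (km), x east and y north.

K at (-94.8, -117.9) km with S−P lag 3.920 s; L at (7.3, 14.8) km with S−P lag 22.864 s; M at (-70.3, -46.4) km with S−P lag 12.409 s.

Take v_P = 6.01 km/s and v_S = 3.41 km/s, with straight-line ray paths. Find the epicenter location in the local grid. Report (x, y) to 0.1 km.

(-78.1, -143.9)

Distance from S−P lag: d = Δt · v_P v_S / (v_P − v_S) = Δt · (6.01·3.41)/(6.01−3.41) ≈ 7.8823·Δt.
So d_K = 30.90, d_L = 180.22, d_M = 97.81 km.
Circle about each station: (x + 94.8)² + (y + 117.9)² = 30.90²; (x − 7.3)² + (y − 14.8)² = 180.22²; (x + 70.3)² + (y + 46.4)² = 97.81².
Subtracting pairs of circle equations eliminates x²+y² and gives linear equations (the radical axes):
204.2 x + 265.4 y = -54139.56
49.0 x + 143.0 y = -24404.39
Solving the 2×2 system: x ≈ -78.1, y ≈ -143.9 km.
Check against K (with the unrounded x, y): √((x + 94.8)²+(y + 117.9)²) = 30.89 ≈ 30.90 km. ✓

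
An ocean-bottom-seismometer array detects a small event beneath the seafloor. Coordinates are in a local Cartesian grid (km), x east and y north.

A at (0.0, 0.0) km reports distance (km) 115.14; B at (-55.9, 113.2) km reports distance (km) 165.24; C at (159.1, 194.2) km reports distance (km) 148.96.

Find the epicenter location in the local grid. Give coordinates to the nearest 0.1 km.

Circle about each station: x² + y² = 115.14²; (x + 55.9)² + (y − 113.2)² = 165.24²; (x − 159.1)² + (y − 194.2)² = 148.96².
Subtracting the A equation from the B and C equations removes the quadratic terms:
-111.8 x + 226.4 y = 1892.01
318.2 x + 388.4 y = 54094.59
Solving the 2×2 system: x ≈ 99.7, y ≈ 57.6 km.
Check against A (with the unrounded x, y): √(x²+y²) = 115.14 ≈ 115.14 km. ✓

x ≈ 99.7 km, y ≈ 57.6 km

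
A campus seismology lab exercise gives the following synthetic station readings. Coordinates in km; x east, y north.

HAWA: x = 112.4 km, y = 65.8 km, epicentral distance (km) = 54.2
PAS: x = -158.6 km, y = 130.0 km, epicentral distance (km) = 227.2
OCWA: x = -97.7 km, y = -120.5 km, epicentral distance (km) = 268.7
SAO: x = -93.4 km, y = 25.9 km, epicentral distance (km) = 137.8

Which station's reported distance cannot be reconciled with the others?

Solve using three stations at a time. Using HAWA, PAS, OCWA (subtract circle equations pairwise → linear system) gives (x, y) ≈ (65.5, 92.9).
Distances from that point to each station vs reported:
  HAWA: calculated 54.1 vs reported 54.2 → residual 0.1 km
  PAS: calculated 227.2 vs reported 227.2 → residual 0.0 km
  OCWA: calculated 268.7 vs reported 268.7 → residual 0.0 km
  SAO: calculated 172.5 vs reported 137.8 → residual 34.7 km
HAWA, PAS, OCWA are mutually consistent (residuals ≈ 0); SAO is off by 34.7 km.

SAO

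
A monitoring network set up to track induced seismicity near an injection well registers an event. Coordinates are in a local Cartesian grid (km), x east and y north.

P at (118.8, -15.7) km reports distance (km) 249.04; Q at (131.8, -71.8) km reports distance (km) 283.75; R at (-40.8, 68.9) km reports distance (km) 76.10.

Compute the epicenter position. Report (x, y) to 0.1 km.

Circle about each station: (x − 118.8)² + (y + 15.7)² = 249.04²; (x − 131.8)² + (y + 71.8)² = 283.75²; (x + 40.8)² + (y − 68.9)² = 76.10².
Subtracting the P equation from the Q and R equations removes the quadratic terms:
26.0 x − 112.2 y = -10326.59
-319.2 x + 169.2 y = 48281.63
Solving the 2×2 system: x ≈ -116.8, y ≈ 65.0 km.

-116.8 km east, 65.0 km north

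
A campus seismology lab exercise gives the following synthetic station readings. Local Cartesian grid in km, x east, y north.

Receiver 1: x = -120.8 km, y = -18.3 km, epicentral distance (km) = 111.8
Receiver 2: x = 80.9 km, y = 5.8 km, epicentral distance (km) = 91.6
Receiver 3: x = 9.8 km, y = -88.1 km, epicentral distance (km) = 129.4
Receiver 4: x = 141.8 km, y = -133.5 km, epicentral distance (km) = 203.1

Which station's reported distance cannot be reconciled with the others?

Receiver 3

Solve using three stations at a time. Using Receiver 1, Receiver 2, Receiver 4 (subtract circle equations pairwise → linear system) gives (x, y) ≈ (-10.6, 0.8).
Distances from that point to each station vs reported:
  Receiver 1: calculated 111.8 vs reported 111.8 → residual 0.0 km
  Receiver 2: calculated 91.6 vs reported 91.6 → residual 0.0 km
  Receiver 3: calculated 91.2 vs reported 129.4 → residual 38.2 km
  Receiver 4: calculated 203.1 vs reported 203.1 → residual 0.0 km
Receiver 1, Receiver 2, Receiver 4 are mutually consistent (residuals ≈ 0); Receiver 3 is off by 38.2 km.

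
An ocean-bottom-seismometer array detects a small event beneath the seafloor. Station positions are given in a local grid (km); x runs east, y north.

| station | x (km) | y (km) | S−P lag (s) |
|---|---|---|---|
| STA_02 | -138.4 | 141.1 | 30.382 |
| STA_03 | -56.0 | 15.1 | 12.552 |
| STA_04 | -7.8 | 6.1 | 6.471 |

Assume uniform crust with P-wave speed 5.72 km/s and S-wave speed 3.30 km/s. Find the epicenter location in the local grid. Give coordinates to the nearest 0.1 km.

Distance from S−P lag: d = Δt · v_P v_S / (v_P − v_S) = Δt · (5.72·3.30)/(5.72−3.30) ≈ 7.8000·Δt.
So d_STA_02 = 236.98, d_STA_03 = 97.91, d_STA_04 = 50.47 km.
Circle about each station: (x + 138.4)² + (y − 141.1)² = 236.98²; (x + 56.0)² + (y − 15.1)² = 97.91²; (x + 7.8)² + (y − 6.1)² = 50.47².
Subtracting the STA_02 equation from the STA_03 and STA_04 equations removes the quadratic terms:
164.8 x − 252.0 y = 10873.39
261.2 x − 270.0 y = 14646.58
Solving the 2×2 system: x ≈ 35.4, y ≈ -20.0 km.
Check against STA_02 (with the unrounded x, y): √((x + 138.4)²+(y − 141.1)²) = 236.98 ≈ 236.98 km. ✓

(35.4, -20.0)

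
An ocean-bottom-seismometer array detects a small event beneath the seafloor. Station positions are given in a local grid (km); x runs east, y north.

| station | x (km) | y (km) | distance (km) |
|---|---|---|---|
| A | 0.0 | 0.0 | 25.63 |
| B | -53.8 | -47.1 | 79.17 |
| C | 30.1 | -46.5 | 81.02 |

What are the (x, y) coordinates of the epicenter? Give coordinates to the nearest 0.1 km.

(-14.1, 21.4)

Circle about each station: x² + y² = 25.63²; (x + 53.8)² + (y + 47.1)² = 79.17²; (x − 30.1)² + (y + 46.5)² = 81.02².
Subtracting the A equation from the B and C equations removes the quadratic terms:
-107.6 x − 94.2 y = -498.14
60.2 x − 93.0 y = -2839.08
Solving the 2×2 system: x ≈ -14.1, y ≈ 21.4 km.
Check against A (with the unrounded x, y): √(x²+y²) = 25.63 ≈ 25.63 km. ✓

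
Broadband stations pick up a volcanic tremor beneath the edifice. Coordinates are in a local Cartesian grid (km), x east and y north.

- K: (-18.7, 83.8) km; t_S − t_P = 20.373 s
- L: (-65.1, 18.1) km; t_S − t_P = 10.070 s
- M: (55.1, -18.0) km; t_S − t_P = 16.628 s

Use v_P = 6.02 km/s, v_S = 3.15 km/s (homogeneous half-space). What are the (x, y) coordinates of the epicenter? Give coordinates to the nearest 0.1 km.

Distance from S−P lag: d = Δt · v_P v_S / (v_P − v_S) = Δt · (6.02·3.15)/(6.02−3.15) ≈ 6.6073·Δt.
So d_K = 134.61, d_L = 66.54, d_M = 109.87 km.
Circle about each station: (x + 18.7)² + (y − 83.8)² = 134.61²; (x + 65.1)² + (y − 18.1)² = 66.54²; (x − 55.1)² + (y + 18.0)² = 109.87².
Subtracting the K equation from the L and M equations removes the quadratic terms:
-92.8 x − 131.4 y = 10885.77
147.6 x − 203.6 y = 2036.32
Solving the 2×2 system: x ≈ -50.9, y ≈ -46.9 km.

-50.9 km east, -46.9 km north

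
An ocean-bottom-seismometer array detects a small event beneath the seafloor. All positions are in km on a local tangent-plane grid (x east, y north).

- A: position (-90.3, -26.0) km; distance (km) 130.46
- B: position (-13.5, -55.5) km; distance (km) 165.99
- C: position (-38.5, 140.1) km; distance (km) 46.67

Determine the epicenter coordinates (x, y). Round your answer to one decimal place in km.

Circle about each station: (x + 90.3)² + (y + 26.0)² = 130.46²; (x + 13.5)² + (y + 55.5)² = 165.99²; (x + 38.5)² + (y − 140.1)² = 46.67².
Subtracting pairs of circle equations eliminates x²+y² and gives linear equations (the radical axes):
153.6 x − 59.0 y = -16100.46
103.6 x + 332.2 y = 27121.89
Solving the 2×2 system: x ≈ -65.6, y ≈ 102.1 km.
Check against A (with the unrounded x, y): √((x + 90.3)²+(y + 26.0)²) = 130.46 ≈ 130.46 km. ✓

(-65.6, 102.1)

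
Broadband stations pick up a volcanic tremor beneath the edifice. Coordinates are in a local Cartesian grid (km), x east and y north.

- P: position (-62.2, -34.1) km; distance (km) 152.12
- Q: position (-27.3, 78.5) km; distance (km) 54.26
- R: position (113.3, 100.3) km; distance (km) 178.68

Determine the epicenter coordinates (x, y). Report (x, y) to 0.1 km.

(-64.5, 118.0)

Circle about each station: (x + 62.2)² + (y + 34.1)² = 152.12²; (x + 27.3)² + (y − 78.5)² = 54.26²; (x − 113.3)² + (y − 100.3)² = 178.68².
Subtracting pairs of circle equations eliminates x²+y² and gives linear equations (the radical axes):
69.8 x + 225.2 y = 22072.24
351.0 x + 268.8 y = 9079.28
Solving the 2×2 system: x ≈ -64.5, y ≈ 118.0 km.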